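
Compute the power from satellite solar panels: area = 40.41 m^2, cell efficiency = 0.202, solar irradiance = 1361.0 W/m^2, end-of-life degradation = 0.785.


P = area * eta * S * degradation
P = 40.41 * 0.202 * 1361.0 * 0.785
P = 8721.0344 W

8721.0344 W


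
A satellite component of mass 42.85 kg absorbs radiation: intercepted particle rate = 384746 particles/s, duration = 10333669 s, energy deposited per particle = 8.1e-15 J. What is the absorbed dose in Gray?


Total energy deposited = rate * time * E_per
  = 384746 * 10333669 * 8.1e-15 = 0.03220429 J
Dose = E_total / mass = 0.03220429 / 42.85
Dose = 7.5155861e-04 Gy

7.5156e-04 Gy


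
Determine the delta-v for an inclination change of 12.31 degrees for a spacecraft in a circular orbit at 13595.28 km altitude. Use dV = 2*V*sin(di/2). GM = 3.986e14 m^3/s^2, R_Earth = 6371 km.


r = 19966.2800 km = 1.996628e+07 m
V = sqrt(mu/r) = 4468.0710 m/s
di = 12.31 deg = 0.21485 rad
dV = 2*V*sin(di/2) = 2*4468.0710*sin(0.107425)
dV = 958.1199 m/s = 0.9581199 km/s

0.9581 km/s


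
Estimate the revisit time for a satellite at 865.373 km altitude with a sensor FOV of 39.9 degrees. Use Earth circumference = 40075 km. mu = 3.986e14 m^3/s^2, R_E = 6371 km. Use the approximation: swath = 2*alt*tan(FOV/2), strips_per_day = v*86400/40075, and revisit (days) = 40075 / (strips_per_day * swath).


swath = 2*865.373*tan(0.3481932) = 628.2301 km
v = sqrt(mu/r) = 7421.7817 m/s = 7.4218 km/s
strips/day = v*86400/40075 = 7.4218*86400/40075 = 16.0010
coverage/day = strips * swath = 16.0010 * 628.2301 = 10052.3394 km
revisit = 40075 / 10052.3394 = 3.9866 days

3.9866 days


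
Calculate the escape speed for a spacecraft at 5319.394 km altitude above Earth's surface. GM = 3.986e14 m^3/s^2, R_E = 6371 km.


r = 6371.0 + 5319.394 = 11690.3940 km = 1.1690394e+07 m
v_esc = sqrt(2*mu/r) = sqrt(2*3.986e14 / 1.1690394e+07)
v_esc = 8257.8896 m/s = 8.2579 km/s

8.2579 km/s


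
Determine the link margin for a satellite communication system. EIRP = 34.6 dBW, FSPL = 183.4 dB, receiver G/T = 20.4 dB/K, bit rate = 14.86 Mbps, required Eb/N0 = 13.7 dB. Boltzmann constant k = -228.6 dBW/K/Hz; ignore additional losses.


C/N0 = EIRP - FSPL + G/T - k = 34.6 - 183.4 + 20.4 - (-228.6)
C/N0 = 100.2000 dB-Hz
R_b = 14.86 Mbps = 1.486e+07 bps -> 10*log10(R_b) = 71.7202 dB-Hz
Eb/N0 = C/N0 - 10*log10(R_b) = 100.2000 - 71.7202 = 28.4798 dB
Margin = Eb/N0 - Eb/N0_req = 28.4798 - 13.7 = 14.7798 dB (link closes)

14.7798 dB


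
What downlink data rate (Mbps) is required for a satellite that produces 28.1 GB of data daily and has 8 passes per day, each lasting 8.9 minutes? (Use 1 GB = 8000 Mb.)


total contact time = 8 * 8.9 * 60 = 4272.0000 s
data = 28.1 GB = 224800.0000 Mb
rate = 224800.0000 / 4272.0000 = 52.6217 Mbps

52.6217 Mbps


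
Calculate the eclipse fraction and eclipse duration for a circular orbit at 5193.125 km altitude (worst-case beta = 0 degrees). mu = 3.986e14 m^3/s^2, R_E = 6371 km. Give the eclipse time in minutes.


r = 11564.1250 km
T = 206.2667 min
Eclipse fraction = arcsin(R_E/r)/pi = arcsin(6371.0000/11564.1250)/pi
= arcsin(0.550928)/pi = 0.1857261
Eclipse duration = 0.1857261 * 206.2667 = 38.3091 min

38.3091 minutes


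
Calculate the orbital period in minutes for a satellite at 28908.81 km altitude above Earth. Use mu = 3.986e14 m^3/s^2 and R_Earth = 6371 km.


r = 35279.8100 km = 3.527981e+07 m
T = 2*pi*sqrt(r^3/mu) = 2*pi*sqrt(4.3911544e+22 / 3.986e14)
T = 65947.8403 s = 1099.1307 min

1099.1307 minutes


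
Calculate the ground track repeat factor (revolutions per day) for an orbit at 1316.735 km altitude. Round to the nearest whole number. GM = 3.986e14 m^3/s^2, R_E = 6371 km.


r = 7.687735e+06 m
T = 2*pi*sqrt(r^3/mu) = 6708.2436 s = 111.8041 min
revs/day = 1440 / 111.8041 = 12.8797
Rounded: 13 revolutions per day

13 revolutions per day


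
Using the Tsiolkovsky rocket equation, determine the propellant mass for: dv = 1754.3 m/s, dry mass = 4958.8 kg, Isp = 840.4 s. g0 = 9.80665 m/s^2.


ve = Isp * g0 = 840.4 * 9.80665 = 8241.508660 m/s
mass ratio = exp(dv/ve) = exp(1754.3/8241.508660) = 1.23721330
m_prop = m_dry * (mr - 1) = 4958.8 * (1.23721330 - 1)
m_prop = 1176.2933 kg

1176.2933 kg


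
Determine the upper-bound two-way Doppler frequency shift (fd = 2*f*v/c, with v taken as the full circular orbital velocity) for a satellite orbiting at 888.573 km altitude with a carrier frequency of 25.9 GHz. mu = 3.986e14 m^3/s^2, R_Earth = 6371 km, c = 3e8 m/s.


r = 7.259573e+06 m
v = sqrt(mu/r) = 7409.9130 m/s (worst-case radial velocity)
f = 25.9 GHz = 2.59e+10 Hz
fd = 2*f*v/c = 2*2.59e+10*7409.9130/3.0e+08
fd = 1.279445e+06 Hz

1.2794e+06 Hz


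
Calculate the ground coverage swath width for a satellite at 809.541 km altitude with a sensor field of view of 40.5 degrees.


FOV = 40.5 deg = 0.7068583 rad
swath = 2 * alt * tan(FOV/2) = 2 * 809.541 * tan(0.3534292)
swath = 2 * 809.541 * 0.3689195
swath = 597.3109 km

597.3109 km


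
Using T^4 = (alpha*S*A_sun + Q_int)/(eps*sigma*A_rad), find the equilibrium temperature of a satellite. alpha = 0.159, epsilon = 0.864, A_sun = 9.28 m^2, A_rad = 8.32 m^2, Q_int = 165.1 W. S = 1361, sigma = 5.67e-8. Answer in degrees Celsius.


Numerator = alpha*S*A_sun + Q_int = 0.159*1361*9.28 + 165.1 = 2173.2827 W
Denominator = eps*sigma*A_rad = 0.864*5.67e-8*8.32 = 4.0758682e-07 W/K^4
T^4 = 5.3320732e+09 K^4
T = 270.2241 K = -2.9259 C

-2.9259 degrees Celsius


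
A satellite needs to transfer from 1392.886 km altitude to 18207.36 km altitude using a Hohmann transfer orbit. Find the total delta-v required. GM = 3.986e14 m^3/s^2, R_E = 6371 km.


r1 = 7763.8860 km = 7.763886e+06 m
r2 = 24578.3600 km = 2.457836e+07 m
dv1 = sqrt(mu/r1)*(sqrt(2*r2/(r1+r2)) - 1) = 1668.3408 m/s
dv2 = sqrt(mu/r2)*(1 - sqrt(2*r1/(r1+r2))) = 1236.7287 m/s
total dv = |dv1| + |dv2| = 1668.3408 + 1236.7287 = 2905.0695 m/s = 2.9051 km/s

2.9051 km/s


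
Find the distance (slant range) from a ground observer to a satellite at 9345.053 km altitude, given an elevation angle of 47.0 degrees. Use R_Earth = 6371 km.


h = 9345.053 km, el = 47.0 deg
d = -R_E*sin(el) + sqrt((R_E*sin(el))^2 + 2*R_E*h + h^2)
d = -6371.0000*sin(0.8203047) + sqrt((6371.0000*0.7313537)^2 + 2*6371.0000*9345.053 + 9345.053^2)
d = 10444.0285 km

10444.0285 km


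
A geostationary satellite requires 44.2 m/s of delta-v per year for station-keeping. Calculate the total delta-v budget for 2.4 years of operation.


dV = rate * years = 44.2 * 2.4
dV = 106.0800 m/s

106.0800 m/s


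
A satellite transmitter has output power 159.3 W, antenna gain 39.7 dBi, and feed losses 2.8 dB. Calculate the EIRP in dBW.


Pt = 159.3 W = 22.0222 dBW
EIRP = Pt_dBW + Gt - losses = 22.0222 + 39.7 - 2.8 = 58.9222 dBW

58.9222 dBW


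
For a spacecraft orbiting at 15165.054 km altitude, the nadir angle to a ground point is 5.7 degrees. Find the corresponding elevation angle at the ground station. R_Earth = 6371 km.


r = R_E + alt = 21536.0540 km
Law of sines in the satellite / Earth-center / ground-point triangle:
  sin(nadir)/R_E = sin(90 + el)/r  =>  cos(el) = (r/R_E)*sin(nadir)
cos(el) = (21536.0540 / 6371.0000) * sin(5.7 deg) = 0.3357331
el = arccos(0.3357331) = 70.3829 deg
(Earth-central angle = 90 - nadir - el = 13.9171 deg)

70.3829 degrees


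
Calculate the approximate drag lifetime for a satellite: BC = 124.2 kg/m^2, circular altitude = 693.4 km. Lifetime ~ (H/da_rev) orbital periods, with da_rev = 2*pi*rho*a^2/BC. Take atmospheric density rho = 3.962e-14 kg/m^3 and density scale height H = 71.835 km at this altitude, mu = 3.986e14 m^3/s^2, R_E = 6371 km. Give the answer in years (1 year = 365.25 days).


a = R_E + alt = 7064.4000 km = 7.0644e+06 m
da_rev = 2*pi*rho*a^2/BC = 2*pi*3.962e-14*(7.0644e+06)^2/124.2 = 0.100028397 m per revolution
N = H/da_rev = 71835.0000 m / 0.100028397 m = 718146.0708 revolutions
P = 2*pi*sqrt(a^3/mu) = 5909.1382 s
lifetime = N*P = 718146.0708 * 5909.1382 = 4.2436243e+09 s = 49116.0226 days
years = 49116.0226 / 365.25 = 134.4723 years

134.4723 years


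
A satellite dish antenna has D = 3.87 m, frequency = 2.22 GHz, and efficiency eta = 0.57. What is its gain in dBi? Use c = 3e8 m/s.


lambda = c/f = 3e8 / 2.22e+09 = 0.1351351 m
G = eta*(pi*D/lambda)^2 = 0.57*(pi*3.87/0.1351351)^2
G = 4613.8128 (linear)
G = 10*log10(4613.8128) = 36.6406 dBi

36.6406 dBi


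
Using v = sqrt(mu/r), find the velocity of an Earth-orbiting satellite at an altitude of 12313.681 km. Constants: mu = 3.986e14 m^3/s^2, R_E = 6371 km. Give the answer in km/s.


r = R_E + alt = 6371.0 + 12313.681 = 18684.6810 km = 1.8684681e+07 m
v = sqrt(mu/r) = sqrt(3.986e14 / 1.8684681e+07) = 4618.7643 m/s = 4.6188 km/s

4.6188 km/s


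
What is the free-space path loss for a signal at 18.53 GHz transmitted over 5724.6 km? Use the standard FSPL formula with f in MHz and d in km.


f = 18.53 GHz = 18530.0000 MHz
d = 5724.6 km
FSPL = 32.44 + 20*log10(18530.0000) + 20*log10(5724.6)
FSPL = 32.44 + 85.3575 + 75.1549
FSPL = 192.9524 dB

192.9524 dB


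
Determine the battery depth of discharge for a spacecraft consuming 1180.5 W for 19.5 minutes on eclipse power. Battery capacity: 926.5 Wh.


E_used = P * t / 60 = 1180.5 * 19.5 / 60 = 383.6625 Wh
DOD = E_used / E_total * 100 = 383.6625 / 926.5 * 100
DOD = 41.4099 %

41.4099 %


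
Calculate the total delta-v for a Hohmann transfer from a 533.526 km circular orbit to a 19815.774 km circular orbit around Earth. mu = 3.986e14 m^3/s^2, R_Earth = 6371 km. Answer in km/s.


r1 = 6904.5260 km = 6.904526e+06 m
r2 = 26186.7740 km = 2.6186774e+07 m
dv1 = sqrt(mu/r1)*(sqrt(2*r2/(r1+r2)) - 1) = 1960.7008 m/s
dv2 = sqrt(mu/r2)*(1 - sqrt(2*r1/(r1+r2))) = 1381.1619 m/s
total dv = |dv1| + |dv2| = 1960.7008 + 1381.1619 = 3341.8628 m/s = 3.3419 km/s

3.3419 km/s


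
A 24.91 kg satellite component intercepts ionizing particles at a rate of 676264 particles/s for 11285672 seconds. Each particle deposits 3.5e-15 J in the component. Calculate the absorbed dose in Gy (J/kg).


Total energy deposited = rate * time * E_per
  = 676264 * 11285672 * 3.5e-15 = 0.02671233 J
Dose = E_total / mass = 0.02671233 / 24.91
Dose = 0.001072354 Gy

0.0011 Gy


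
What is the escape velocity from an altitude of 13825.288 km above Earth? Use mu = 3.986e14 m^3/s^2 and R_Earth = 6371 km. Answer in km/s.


r = 6371.0 + 13825.288 = 20196.2880 km = 2.0196288e+07 m
v_esc = sqrt(2*mu/r) = sqrt(2*3.986e14 / 2.0196288e+07)
v_esc = 6282.7223 m/s = 6.2827 km/s

6.2827 km/s


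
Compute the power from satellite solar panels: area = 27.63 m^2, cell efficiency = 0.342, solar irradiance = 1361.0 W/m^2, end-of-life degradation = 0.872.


P = area * eta * S * degradation
P = 27.63 * 0.342 * 1361.0 * 0.872
P = 11214.5435 W

11214.5435 W


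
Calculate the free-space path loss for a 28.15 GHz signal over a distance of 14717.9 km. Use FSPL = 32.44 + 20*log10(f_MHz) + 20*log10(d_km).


f = 28.15 GHz = 28150.0000 MHz
d = 14717.9 km
FSPL = 32.44 + 20*log10(28150.0000) + 20*log10(14717.9)
FSPL = 32.44 + 88.9896 + 83.3569
FSPL = 204.7865 dB

204.7865 dB


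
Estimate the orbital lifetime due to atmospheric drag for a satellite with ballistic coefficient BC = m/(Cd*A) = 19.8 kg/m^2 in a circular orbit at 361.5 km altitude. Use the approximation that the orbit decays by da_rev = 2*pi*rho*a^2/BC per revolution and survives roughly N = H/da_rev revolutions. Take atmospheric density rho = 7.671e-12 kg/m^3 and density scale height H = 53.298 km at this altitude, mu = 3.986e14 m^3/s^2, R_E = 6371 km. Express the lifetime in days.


a = R_E + alt = 6732.5000 km = 6.7325e+06 m
da_rev = 2*pi*rho*a^2/BC = 2*pi*7.671e-12*(6.7325e+06)^2/19.8 = 110.336546 m per revolution
N = H/da_rev = 53298.0000 m / 110.336546 m = 483.0494 revolutions
P = 2*pi*sqrt(a^3/mu) = 5497.6332 s
lifetime = N*P = 483.0494 * 5497.6332 = 2.6556283e+06 s = 30.7364 days

30.7364 days


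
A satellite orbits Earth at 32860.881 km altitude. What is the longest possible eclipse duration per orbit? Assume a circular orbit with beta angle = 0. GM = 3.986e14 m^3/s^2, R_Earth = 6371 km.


r = 39231.8810 km
T = 1288.8983 min
Eclipse fraction = arcsin(R_E/r)/pi = arcsin(6371.0000/39231.8810)/pi
= arcsin(0.1623934)/pi = 0.05192137
Eclipse duration = 0.05192137 * 1288.8983 = 66.9214 min

66.9214 minutes


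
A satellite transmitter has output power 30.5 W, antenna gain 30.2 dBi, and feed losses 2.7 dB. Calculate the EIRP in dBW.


Pt = 30.5 W = 14.8430 dBW
EIRP = Pt_dBW + Gt - losses = 14.8430 + 30.2 - 2.7 = 42.3430 dBW

42.3430 dBW


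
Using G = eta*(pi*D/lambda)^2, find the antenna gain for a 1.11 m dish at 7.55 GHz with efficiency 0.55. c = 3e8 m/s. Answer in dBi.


lambda = c/f = 3e8 / 7.55e+09 = 0.0397351 m
G = eta*(pi*D/lambda)^2 = 0.55*(pi*1.11/0.0397351)^2
G = 4236.0374 (linear)
G = 10*log10(4236.0374) = 36.2696 dBi

36.2696 dBi


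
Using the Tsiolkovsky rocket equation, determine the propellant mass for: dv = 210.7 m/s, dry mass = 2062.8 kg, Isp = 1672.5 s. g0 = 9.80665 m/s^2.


ve = Isp * g0 = 1672.5 * 9.80665 = 16401.622125 m/s
mass ratio = exp(dv/ve) = exp(210.7/16401.622125) = 1.01292916
m_prop = m_dry * (mr - 1) = 2062.8 * (1.01292916 - 1)
m_prop = 26.6703 kg

26.6703 kg


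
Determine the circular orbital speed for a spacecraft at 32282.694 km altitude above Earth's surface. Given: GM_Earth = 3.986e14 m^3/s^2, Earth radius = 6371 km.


r = R_E + alt = 6371.0 + 32282.694 = 38653.6940 km = 3.8653694e+07 m
v = sqrt(mu/r) = sqrt(3.986e14 / 3.8653694e+07) = 3211.2428 m/s = 3.2112 km/s

3.2112 km/s


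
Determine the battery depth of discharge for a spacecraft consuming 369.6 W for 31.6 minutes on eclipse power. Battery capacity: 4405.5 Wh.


E_used = P * t / 60 = 369.6 * 31.6 / 60 = 194.6560 Wh
DOD = E_used / E_total * 100 = 194.6560 / 4405.5 * 100
DOD = 4.4185 %

4.4185 %


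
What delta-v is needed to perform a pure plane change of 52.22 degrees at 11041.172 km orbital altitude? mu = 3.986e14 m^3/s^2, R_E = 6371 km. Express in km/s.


r = 17412.1720 km = 1.7412172e+07 m
V = sqrt(mu/r) = 4784.5618 m/s
di = 52.22 deg = 0.9114109 rad
dV = 2*V*sin(di/2) = 2*4784.5618*sin(0.4557055)
dV = 4211.3321 m/s = 4.2113 km/s

4.2113 km/s


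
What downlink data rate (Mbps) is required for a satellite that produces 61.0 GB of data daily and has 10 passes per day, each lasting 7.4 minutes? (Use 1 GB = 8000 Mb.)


total contact time = 10 * 7.4 * 60 = 4440.0000 s
data = 61.0 GB = 488000.0000 Mb
rate = 488000.0000 / 4440.0000 = 109.9099 Mbps

109.9099 Mbps


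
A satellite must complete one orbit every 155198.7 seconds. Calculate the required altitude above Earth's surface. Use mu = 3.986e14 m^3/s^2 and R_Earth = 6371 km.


T = 155198.7 s
r = (mu*T^2/(4*pi^2))^(1/3) = (3.986e14 * 155198.7^2 / (4*pi^2))^(1/3)
r = 6.2419158e+07 m = 62419.1579 km
alt = r - R_E = 62419.1579 - 6371 = 56048.1579 km

56048.1579 km


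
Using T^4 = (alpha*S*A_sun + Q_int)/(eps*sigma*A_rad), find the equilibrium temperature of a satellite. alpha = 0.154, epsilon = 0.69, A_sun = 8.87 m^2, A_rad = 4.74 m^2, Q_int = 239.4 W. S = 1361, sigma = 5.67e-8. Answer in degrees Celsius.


Numerator = alpha*S*A_sun + Q_int = 0.154*1361*8.87 + 239.4 = 2098.4988 W
Denominator = eps*sigma*A_rad = 0.69*5.67e-8*4.74 = 1.8544302e-07 W/K^4
T^4 = 1.1316138e+10 K^4
T = 326.1554 K = 53.0054 C

53.0054 degrees Celsius


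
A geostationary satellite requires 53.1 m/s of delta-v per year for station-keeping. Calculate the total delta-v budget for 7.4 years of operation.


dV = rate * years = 53.1 * 7.4
dV = 392.9400 m/s

392.9400 m/s


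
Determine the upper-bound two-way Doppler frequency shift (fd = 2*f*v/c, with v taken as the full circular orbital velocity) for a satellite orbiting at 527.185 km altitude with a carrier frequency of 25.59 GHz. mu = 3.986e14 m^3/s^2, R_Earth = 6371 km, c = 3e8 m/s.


r = 6.898185e+06 m
v = sqrt(mu/r) = 7601.5338 m/s (worst-case radial velocity)
f = 25.59 GHz = 2.559e+10 Hz
fd = 2*f*v/c = 2*2.559e+10*7601.5338/3.0e+08
fd = 1.2968217e+06 Hz

1.2968e+06 Hz


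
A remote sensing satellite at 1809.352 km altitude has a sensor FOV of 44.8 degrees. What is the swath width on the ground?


FOV = 44.8 deg = 0.7819075 rad
swath = 2 * alt * tan(FOV/2) = 2 * 1809.352 * tan(0.3909538)
swath = 2 * 1809.352 * 0.4121703
swath = 1491.5222 km

1491.5222 km


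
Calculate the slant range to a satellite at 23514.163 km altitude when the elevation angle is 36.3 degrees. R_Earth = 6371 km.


h = 23514.163 km, el = 36.3 deg
d = -R_E*sin(el) + sqrt((R_E*sin(el))^2 + 2*R_E*h + h^2)
d = -6371.0000*sin(0.6335545) + sqrt((6371.0000*0.5920132)^2 + 2*6371.0000*23514.163 + 23514.163^2)
d = 25669.0579 km

25669.0579 km


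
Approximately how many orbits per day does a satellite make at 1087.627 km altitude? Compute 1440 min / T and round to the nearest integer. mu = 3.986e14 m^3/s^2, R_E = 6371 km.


r = 7.458627e+06 m
T = 2*pi*sqrt(r^3/mu) = 6410.6129 s = 106.8435 min
revs/day = 1440 / 106.8435 = 13.4777
Rounded: 13 revolutions per day

13 revolutions per day


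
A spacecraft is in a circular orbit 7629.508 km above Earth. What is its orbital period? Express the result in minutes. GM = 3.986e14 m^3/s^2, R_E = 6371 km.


r = 14000.5080 km = 1.4000508e+07 m
T = 2*pi*sqrt(r^3/mu) = 2*pi*sqrt(2.7442987e+21 / 3.986e14)
T = 16486.4410 s = 274.7740 min

274.7740 minutes


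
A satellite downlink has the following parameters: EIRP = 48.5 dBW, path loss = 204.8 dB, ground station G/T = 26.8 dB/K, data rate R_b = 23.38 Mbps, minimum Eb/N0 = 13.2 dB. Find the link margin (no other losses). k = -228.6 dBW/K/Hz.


C/N0 = EIRP - FSPL + G/T - k = 48.5 - 204.8 + 26.8 - (-228.6)
C/N0 = 99.1000 dB-Hz
R_b = 23.38 Mbps = 2.338e+07 bps -> 10*log10(R_b) = 73.6884 dB-Hz
Eb/N0 = C/N0 - 10*log10(R_b) = 99.1000 - 73.6884 = 25.4116 dB
Margin = Eb/N0 - Eb/N0_req = 25.4116 - 13.2 = 12.2116 dB (link closes)

12.2116 dB


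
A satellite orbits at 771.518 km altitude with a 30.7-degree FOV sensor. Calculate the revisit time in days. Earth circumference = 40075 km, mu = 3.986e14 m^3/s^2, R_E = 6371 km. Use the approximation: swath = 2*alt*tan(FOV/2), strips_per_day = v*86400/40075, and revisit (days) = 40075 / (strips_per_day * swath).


swath = 2*771.518*tan(0.267908) = 423.5746 km
v = sqrt(mu/r) = 7470.3848 m/s = 7.4704 km/s
strips/day = v*86400/40075 = 7.4704*86400/40075 = 16.1058
coverage/day = strips * swath = 16.1058 * 423.5746 = 6822.0210 km
revisit = 40075 / 6822.0210 = 5.8744 days

5.8744 days


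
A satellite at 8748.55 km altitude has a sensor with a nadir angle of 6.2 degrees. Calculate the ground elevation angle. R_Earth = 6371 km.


r = R_E + alt = 15119.5500 km
Law of sines in the satellite / Earth-center / ground-point triangle:
  sin(nadir)/R_E = sin(90 + el)/r  =>  cos(el) = (r/R_E)*sin(nadir)
cos(el) = (15119.5500 / 6371.0000) * sin(6.2 deg) = 0.2563023
el = arccos(0.2563023) = 75.1492 deg
(Earth-central angle = 90 - nadir - el = 8.6508 deg)

75.1492 degrees


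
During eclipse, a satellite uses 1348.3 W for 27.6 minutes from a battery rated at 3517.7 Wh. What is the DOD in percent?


E_used = P * t / 60 = 1348.3 * 27.6 / 60 = 620.2180 Wh
DOD = E_used / E_total * 100 = 620.2180 / 3517.7 * 100
DOD = 17.6314 %

17.6314 %


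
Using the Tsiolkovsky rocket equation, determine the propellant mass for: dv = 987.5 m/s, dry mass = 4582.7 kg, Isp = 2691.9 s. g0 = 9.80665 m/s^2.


ve = Isp * g0 = 2691.9 * 9.80665 = 26398.521135 m/s
mass ratio = exp(dv/ve) = exp(987.5/26398.521135) = 1.03811586
m_prop = m_dry * (mr - 1) = 4582.7 * (1.03811586 - 1)
m_prop = 174.6736 kg

174.6736 kg


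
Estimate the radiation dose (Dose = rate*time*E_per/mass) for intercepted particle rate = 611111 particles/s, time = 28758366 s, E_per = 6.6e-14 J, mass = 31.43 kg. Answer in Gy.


Total energy deposited = rate * time * E_per
  = 611111 * 28758366 * 6.6e-14 = 1.1599 J
Dose = E_total / mass = 1.1599 / 31.43
Dose = 0.03690489 Gy

0.0369 Gy


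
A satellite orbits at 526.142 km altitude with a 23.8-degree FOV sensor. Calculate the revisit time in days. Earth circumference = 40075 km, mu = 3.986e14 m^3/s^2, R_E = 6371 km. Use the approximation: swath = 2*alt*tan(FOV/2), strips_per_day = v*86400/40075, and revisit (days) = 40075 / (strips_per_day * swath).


swath = 2*526.142*tan(0.2076942) = 221.7510 km
v = sqrt(mu/r) = 7602.1085 m/s = 7.6021 km/s
strips/day = v*86400/40075 = 7.6021*86400/40075 = 16.3898
coverage/day = strips * swath = 16.3898 * 221.7510 = 3634.4601 km
revisit = 40075 / 3634.4601 = 11.0264 days

11.0264 days


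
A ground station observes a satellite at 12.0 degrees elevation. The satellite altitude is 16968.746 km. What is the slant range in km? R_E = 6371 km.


h = 16968.746 km, el = 12.0 deg
d = -R_E*sin(el) + sqrt((R_E*sin(el))^2 + 2*R_E*h + h^2)
d = -6371.0000*sin(0.2094395) + sqrt((6371.0000*0.2079117)^2 + 2*6371.0000*16968.746 + 16968.746^2)
d = 21167.8085 km

21167.8085 km


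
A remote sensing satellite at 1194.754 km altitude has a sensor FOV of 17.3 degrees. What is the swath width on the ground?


FOV = 17.3 deg = 0.301942 rad
swath = 2 * alt * tan(FOV/2) = 2 * 1194.754 * tan(0.150971)
swath = 2 * 1194.754 * 0.1521285
swath = 363.5123 km

363.5123 km


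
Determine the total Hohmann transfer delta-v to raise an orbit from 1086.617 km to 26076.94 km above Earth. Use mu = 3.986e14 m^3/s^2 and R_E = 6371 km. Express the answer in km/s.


r1 = 7457.6170 km = 7.457617e+06 m
r2 = 32447.9400 km = 3.244794e+07 m
dv1 = sqrt(mu/r1)*(sqrt(2*r2/(r1+r2)) - 1) = 2012.2406 m/s
dv2 = sqrt(mu/r2)*(1 - sqrt(2*r1/(r1+r2))) = 1362.1361 m/s
total dv = |dv1| + |dv2| = 2012.2406 + 1362.1361 = 3374.3767 m/s = 3.3744 km/s

3.3744 km/s


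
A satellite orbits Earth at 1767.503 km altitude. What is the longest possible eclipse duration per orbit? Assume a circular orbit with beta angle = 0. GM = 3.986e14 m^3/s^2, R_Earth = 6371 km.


r = 8138.5030 km
T = 121.7802 min
Eclipse fraction = arcsin(R_E/r)/pi = arcsin(6371.0000/8138.5030)/pi
= arcsin(0.7828221)/pi = 0.2862205
Eclipse duration = 0.2862205 * 121.7802 = 34.8560 min

34.8560 minutes


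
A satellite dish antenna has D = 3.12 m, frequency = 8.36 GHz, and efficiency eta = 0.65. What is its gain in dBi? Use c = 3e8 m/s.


lambda = c/f = 3e8 / 8.36e+09 = 0.03588517 m
G = eta*(pi*D/lambda)^2 = 0.65*(pi*3.12/0.03588517)^2
G = 48494.4832 (linear)
G = 10*log10(48494.4832) = 46.8569 dBi

46.8569 dBi


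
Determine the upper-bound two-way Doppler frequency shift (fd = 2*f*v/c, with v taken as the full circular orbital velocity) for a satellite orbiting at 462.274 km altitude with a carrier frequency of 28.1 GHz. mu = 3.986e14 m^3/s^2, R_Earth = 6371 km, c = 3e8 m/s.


r = 6.833274e+06 m
v = sqrt(mu/r) = 7637.5529 m/s (worst-case radial velocity)
f = 28.1 GHz = 2.81e+10 Hz
fd = 2*f*v/c = 2*2.81e+10*7637.5529/3.0e+08
fd = 1.4307682e+06 Hz

1.4308e+06 Hz


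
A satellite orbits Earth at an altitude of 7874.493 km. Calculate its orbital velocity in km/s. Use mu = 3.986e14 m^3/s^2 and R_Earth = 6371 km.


r = R_E + alt = 6371.0 + 7874.493 = 14245.4930 km = 1.4245493e+07 m
v = sqrt(mu/r) = sqrt(3.986e14 / 1.4245493e+07) = 5289.6862 m/s = 5.2897 km/s

5.2897 km/s


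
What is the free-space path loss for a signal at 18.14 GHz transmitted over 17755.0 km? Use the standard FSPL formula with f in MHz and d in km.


f = 18.14 GHz = 18140.0000 MHz
d = 17755.0 km
FSPL = 32.44 + 20*log10(18140.0000) + 20*log10(17755.0)
FSPL = 32.44 + 85.1727 + 84.9864
FSPL = 202.5992 dB

202.5992 dB


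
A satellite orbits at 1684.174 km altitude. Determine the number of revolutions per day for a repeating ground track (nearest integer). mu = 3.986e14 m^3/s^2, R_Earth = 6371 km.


r = 8.055174e+06 m
T = 2*pi*sqrt(r^3/mu) = 7194.8809 s = 119.9147 min
revs/day = 1440 / 119.9147 = 12.0085
Rounded: 12 revolutions per day

12 revolutions per day


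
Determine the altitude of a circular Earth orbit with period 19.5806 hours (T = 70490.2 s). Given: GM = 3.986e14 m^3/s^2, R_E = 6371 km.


T = 70490.2 s
r = (mu*T^2/(4*pi^2))^(1/3) = (3.986e14 * 70490.2^2 / (4*pi^2))^(1/3)
r = 3.6881764e+07 m = 36881.7637 km
alt = r - R_E = 36881.7637 - 6371 = 30510.7637 km

30510.7637 km


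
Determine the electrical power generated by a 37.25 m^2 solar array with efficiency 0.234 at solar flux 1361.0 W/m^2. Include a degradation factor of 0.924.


P = area * eta * S * degradation
P = 37.25 * 0.234 * 1361.0 * 0.924
P = 10961.5566 W

10961.5566 W


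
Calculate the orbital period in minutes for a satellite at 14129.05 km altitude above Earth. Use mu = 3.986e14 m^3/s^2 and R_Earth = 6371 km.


r = 20500.0500 km = 2.050005e+07 m
T = 2*pi*sqrt(r^3/mu) = 2*pi*sqrt(8.615188e+21 / 3.986e14)
T = 29210.8101 s = 486.8468 min

486.8468 minutes


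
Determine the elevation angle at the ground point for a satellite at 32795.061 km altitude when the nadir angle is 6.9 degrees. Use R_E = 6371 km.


r = R_E + alt = 39166.0610 km
Law of sines in the satellite / Earth-center / ground-point triangle:
  sin(nadir)/R_E = sin(90 + el)/r  =>  cos(el) = (r/R_E)*sin(nadir)
cos(el) = (39166.0610 / 6371.0000) * sin(6.9 deg) = 0.7385476
el = arccos(0.7385476) = 42.3922 deg
(Earth-central angle = 90 - nadir - el = 40.7078 deg)

42.3922 degrees


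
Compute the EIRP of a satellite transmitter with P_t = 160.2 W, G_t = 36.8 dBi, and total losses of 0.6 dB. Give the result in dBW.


Pt = 160.2 W = 22.0466 dBW
EIRP = Pt_dBW + Gt - losses = 22.0466 + 36.8 - 0.6 = 58.2466 dBW

58.2466 dBW


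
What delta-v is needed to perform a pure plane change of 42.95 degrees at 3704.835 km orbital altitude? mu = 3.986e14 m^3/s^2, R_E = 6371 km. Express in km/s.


r = 10075.8350 km = 1.0075835e+07 m
V = sqrt(mu/r) = 6289.6738 m/s
di = 42.95 deg = 0.7496189 rad
dV = 2*V*sin(di/2) = 2*6289.6738*sin(0.3748095)
dV = 4605.2390 m/s = 4.6052 km/s

4.6052 km/s


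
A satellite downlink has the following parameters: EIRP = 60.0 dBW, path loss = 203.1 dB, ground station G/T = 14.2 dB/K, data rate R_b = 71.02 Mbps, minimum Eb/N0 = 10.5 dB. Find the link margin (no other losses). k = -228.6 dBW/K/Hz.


C/N0 = EIRP - FSPL + G/T - k = 60.0 - 203.1 + 14.2 - (-228.6)
C/N0 = 99.7000 dB-Hz
R_b = 71.02 Mbps = 7.102e+07 bps -> 10*log10(R_b) = 78.5138 dB-Hz
Eb/N0 = C/N0 - 10*log10(R_b) = 99.7000 - 78.5138 = 21.1862 dB
Margin = Eb/N0 - Eb/N0_req = 21.1862 - 10.5 = 10.6862 dB (link closes)

10.6862 dB


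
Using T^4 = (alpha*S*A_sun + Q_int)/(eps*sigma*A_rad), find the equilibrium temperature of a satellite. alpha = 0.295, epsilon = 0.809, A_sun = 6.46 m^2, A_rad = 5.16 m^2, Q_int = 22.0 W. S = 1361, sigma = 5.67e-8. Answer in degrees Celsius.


Numerator = alpha*S*A_sun + Q_int = 0.295*1361*6.46 + 22.0 = 2615.6577 W
Denominator = eps*sigma*A_rad = 0.809*5.67e-8*5.16 = 2.3669075e-07 W/K^4
T^4 = 1.105095e+10 K^4
T = 324.2275 K = 51.0775 C

51.0775 degrees Celsius


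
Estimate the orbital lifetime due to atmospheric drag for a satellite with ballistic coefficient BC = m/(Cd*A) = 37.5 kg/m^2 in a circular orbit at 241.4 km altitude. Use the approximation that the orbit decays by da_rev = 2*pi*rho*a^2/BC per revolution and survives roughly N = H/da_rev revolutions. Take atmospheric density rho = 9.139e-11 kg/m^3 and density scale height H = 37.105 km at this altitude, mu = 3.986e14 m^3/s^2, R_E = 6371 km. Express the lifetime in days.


a = R_E + alt = 6612.4000 km = 6.6124e+06 m
da_rev = 2*pi*rho*a^2/BC = 2*pi*9.139e-11*(6.6124e+06)^2/37.5 = 669.523018 m per revolution
N = H/da_rev = 37105.0000 m / 669.523018 m = 55.4201 revolutions
P = 2*pi*sqrt(a^3/mu) = 5351.1842 s
lifetime = N*P = 55.4201 * 5351.1842 = 296562.9004 s = 3.4324 days

3.4324 days


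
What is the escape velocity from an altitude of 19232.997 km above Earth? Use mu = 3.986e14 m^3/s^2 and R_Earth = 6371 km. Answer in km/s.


r = 6371.0 + 19232.997 = 25603.9970 km = 2.5603997e+07 m
v_esc = sqrt(2*mu/r) = sqrt(2*3.986e14 / 2.5603997e+07)
v_esc = 5579.9430 m/s = 5.5799 km/s

5.5799 km/s


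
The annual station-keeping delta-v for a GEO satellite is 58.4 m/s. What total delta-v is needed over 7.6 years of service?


dV = rate * years = 58.4 * 7.6
dV = 443.8400 m/s

443.8400 m/s


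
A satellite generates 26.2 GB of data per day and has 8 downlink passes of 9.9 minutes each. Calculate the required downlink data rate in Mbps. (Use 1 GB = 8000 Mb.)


total contact time = 8 * 9.9 * 60 = 4752.0000 s
data = 26.2 GB = 209600.0000 Mb
rate = 209600.0000 / 4752.0000 = 44.1077 Mbps

44.1077 Mbps


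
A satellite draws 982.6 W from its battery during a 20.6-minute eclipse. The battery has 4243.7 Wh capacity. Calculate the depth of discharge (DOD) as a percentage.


E_used = P * t / 60 = 982.6 * 20.6 / 60 = 337.3593 Wh
DOD = E_used / E_total * 100 = 337.3593 / 4243.7 * 100
DOD = 7.9497 %

7.9497 %


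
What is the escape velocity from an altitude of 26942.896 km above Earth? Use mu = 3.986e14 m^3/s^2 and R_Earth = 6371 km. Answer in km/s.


r = 6371.0 + 26942.896 = 33313.8960 km = 3.3313896e+07 m
v_esc = sqrt(2*mu/r) = sqrt(2*3.986e14 / 3.3313896e+07)
v_esc = 4891.8252 m/s = 4.8918 km/s

4.8918 km/s


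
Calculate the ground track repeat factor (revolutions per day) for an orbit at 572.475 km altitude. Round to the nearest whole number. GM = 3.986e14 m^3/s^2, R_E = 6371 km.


r = 6.943475e+06 m
T = 2*pi*sqrt(r^3/mu) = 5758.0646 s = 95.9677 min
revs/day = 1440 / 95.9677 = 15.0050
Rounded: 15 revolutions per day

15 revolutions per day


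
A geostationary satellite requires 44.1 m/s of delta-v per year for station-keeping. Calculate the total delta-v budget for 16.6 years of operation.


dV = rate * years = 44.1 * 16.6
dV = 732.0600 m/s

732.0600 m/s


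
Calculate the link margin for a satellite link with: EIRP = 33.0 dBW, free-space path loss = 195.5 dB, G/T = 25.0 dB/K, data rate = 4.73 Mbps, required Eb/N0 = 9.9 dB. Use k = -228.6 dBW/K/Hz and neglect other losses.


C/N0 = EIRP - FSPL + G/T - k = 33.0 - 195.5 + 25.0 - (-228.6)
C/N0 = 91.1000 dB-Hz
R_b = 4.73 Mbps = 4.73e+06 bps -> 10*log10(R_b) = 66.7486 dB-Hz
Eb/N0 = C/N0 - 10*log10(R_b) = 91.1000 - 66.7486 = 24.3514 dB
Margin = Eb/N0 - Eb/N0_req = 24.3514 - 9.9 = 14.4514 dB (link closes)

14.4514 dB


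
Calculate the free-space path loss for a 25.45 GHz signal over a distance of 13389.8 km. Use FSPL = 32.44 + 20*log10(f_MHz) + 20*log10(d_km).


f = 25.45 GHz = 25450.0000 MHz
d = 13389.8 km
FSPL = 32.44 + 20*log10(25450.0000) + 20*log10(13389.8)
FSPL = 32.44 + 88.1138 + 82.5355
FSPL = 203.0892 dB

203.0892 dB


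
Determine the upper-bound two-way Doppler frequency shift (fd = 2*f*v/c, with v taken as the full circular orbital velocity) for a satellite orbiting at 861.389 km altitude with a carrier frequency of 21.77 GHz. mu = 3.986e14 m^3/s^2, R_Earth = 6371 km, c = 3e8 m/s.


r = 7.232389e+06 m
v = sqrt(mu/r) = 7423.8256 m/s (worst-case radial velocity)
f = 21.77 GHz = 2.177e+10 Hz
fd = 2*f*v/c = 2*2.177e+10*7423.8256/3.0e+08
fd = 1.0774445e+06 Hz

1.0774e+06 Hz


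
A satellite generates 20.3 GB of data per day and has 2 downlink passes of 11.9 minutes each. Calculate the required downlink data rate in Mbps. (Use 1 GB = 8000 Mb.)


total contact time = 2 * 11.9 * 60 = 1428.0000 s
data = 20.3 GB = 162400.0000 Mb
rate = 162400.0000 / 1428.0000 = 113.7255 Mbps

113.7255 Mbps


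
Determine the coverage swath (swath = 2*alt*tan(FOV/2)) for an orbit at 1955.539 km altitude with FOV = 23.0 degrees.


FOV = 23.0 deg = 0.4014257 rad
swath = 2 * alt * tan(FOV/2) = 2 * 1955.539 * tan(0.2007129)
swath = 2 * 1955.539 * 0.2034523
swath = 795.7178 km

795.7178 km


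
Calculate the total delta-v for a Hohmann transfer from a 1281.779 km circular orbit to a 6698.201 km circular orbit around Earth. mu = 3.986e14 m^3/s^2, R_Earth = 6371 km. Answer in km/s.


r1 = 7652.7790 km = 7.652779e+06 m
r2 = 13069.2010 km = 1.3069201e+07 m
dv1 = sqrt(mu/r1)*(sqrt(2*r2/(r1+r2)) - 1) = 888.5195 m/s
dv2 = sqrt(mu/r2)*(1 - sqrt(2*r1/(r1+r2))) = 776.3298 m/s
total dv = |dv1| + |dv2| = 888.5195 + 776.3298 = 1664.8493 m/s = 1.6648 km/s

1.6648 km/s


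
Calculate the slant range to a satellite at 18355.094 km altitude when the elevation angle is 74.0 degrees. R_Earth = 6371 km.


h = 18355.094 km, el = 74.0 deg
d = -R_E*sin(el) + sqrt((R_E*sin(el))^2 + 2*R_E*h + h^2)
d = -6371.0000*sin(1.2915) + sqrt((6371.0000*0.9612617)^2 + 2*6371.0000*18355.094 + 18355.094^2)
d = 18539.4569 km

18539.4569 km


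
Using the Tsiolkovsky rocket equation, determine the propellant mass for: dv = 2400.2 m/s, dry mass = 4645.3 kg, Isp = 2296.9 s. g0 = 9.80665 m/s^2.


ve = Isp * g0 = 2296.9 * 9.80665 = 22524.894385 m/s
mass ratio = exp(dv/ve) = exp(2400.2/22524.894385) = 1.11244207
m_prop = m_dry * (mr - 1) = 4645.3 * (1.11244207 - 1)
m_prop = 522.3271 kg

522.3271 kg


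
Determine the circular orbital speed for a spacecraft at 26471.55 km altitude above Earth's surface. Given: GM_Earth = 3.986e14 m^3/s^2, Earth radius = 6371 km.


r = R_E + alt = 6371.0 + 26471.55 = 32842.5500 km = 3.284255e+07 m
v = sqrt(mu/r) = sqrt(3.986e14 / 3.284255e+07) = 3483.7759 m/s = 3.4838 km/s

3.4838 km/s


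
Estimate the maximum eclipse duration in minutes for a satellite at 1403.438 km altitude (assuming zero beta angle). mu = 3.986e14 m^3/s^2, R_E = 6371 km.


r = 7774.4380 km
T = 113.7008 min
Eclipse fraction = arcsin(R_E/r)/pi = arcsin(6371.0000/7774.4380)/pi
= arcsin(0.8194805)/pi = 0.3057379
Eclipse duration = 0.3057379 * 113.7008 = 34.7626 min

34.7626 minutes


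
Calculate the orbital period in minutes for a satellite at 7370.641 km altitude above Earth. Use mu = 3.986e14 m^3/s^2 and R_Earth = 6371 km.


r = 13741.6410 km = 1.3741641e+07 m
T = 2*pi*sqrt(r^3/mu) = 2*pi*sqrt(2.5948711e+21 / 3.986e14)
T = 16031.3139 s = 267.1886 min

267.1886 minutes


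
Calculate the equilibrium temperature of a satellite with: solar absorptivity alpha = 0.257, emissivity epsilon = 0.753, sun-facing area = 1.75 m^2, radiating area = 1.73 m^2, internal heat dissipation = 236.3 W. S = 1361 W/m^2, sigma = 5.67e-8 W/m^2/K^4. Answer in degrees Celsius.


Numerator = alpha*S*A_sun + Q_int = 0.257*1361*1.75 + 236.3 = 848.4098 W
Denominator = eps*sigma*A_rad = 0.753*5.67e-8*1.73 = 7.3862523e-08 W/K^4
T^4 = 1.1486336e+10 K^4
T = 327.3749 K = 54.2249 C

54.2249 degrees Celsius


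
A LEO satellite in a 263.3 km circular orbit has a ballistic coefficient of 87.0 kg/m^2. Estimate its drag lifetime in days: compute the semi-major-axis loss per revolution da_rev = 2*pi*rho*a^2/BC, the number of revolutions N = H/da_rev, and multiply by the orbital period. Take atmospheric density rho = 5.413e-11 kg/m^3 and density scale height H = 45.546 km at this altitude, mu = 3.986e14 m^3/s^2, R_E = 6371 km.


a = R_E + alt = 6634.3000 km = 6.6343e+06 m
da_rev = 2*pi*rho*a^2/BC = 2*pi*5.413e-11*(6.6343e+06)^2/87.0 = 172.063541 m per revolution
N = H/da_rev = 45546.0000 m / 172.063541 m = 264.7045 revolutions
P = 2*pi*sqrt(a^3/mu) = 5377.7905 s
lifetime = N*P = 264.7045 * 5377.7905 = 1.4235256e+06 s = 16.4760 days

16.4760 days


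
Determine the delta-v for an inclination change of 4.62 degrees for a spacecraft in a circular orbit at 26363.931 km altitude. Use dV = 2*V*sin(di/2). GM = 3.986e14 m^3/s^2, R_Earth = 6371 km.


r = 32734.9310 km = 3.2734931e+07 m
V = sqrt(mu/r) = 3489.4978 m/s
di = 4.62 deg = 0.08063421 rad
dV = 2*V*sin(di/2) = 2*3489.4978*sin(0.04031711)
dV = 281.2967 m/s = 0.2812967 km/s

0.2813 km/s


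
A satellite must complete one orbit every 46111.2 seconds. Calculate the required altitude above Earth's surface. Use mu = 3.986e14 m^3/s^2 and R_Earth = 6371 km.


T = 46111.2 s
r = (mu*T^2/(4*pi^2))^(1/3) = (3.986e14 * 46111.2^2 / (4*pi^2))^(1/3)
r = 2.7792661e+07 m = 27792.6613 km
alt = r - R_E = 27792.6613 - 6371 = 21421.6613 km

21421.6613 km


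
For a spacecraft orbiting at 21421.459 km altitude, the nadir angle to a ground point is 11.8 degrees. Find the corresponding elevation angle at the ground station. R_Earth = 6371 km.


r = R_E + alt = 27792.4590 km
Law of sines in the satellite / Earth-center / ground-point triangle:
  sin(nadir)/R_E = sin(90 + el)/r  =>  cos(el) = (r/R_E)*sin(nadir)
cos(el) = (27792.4590 / 6371.0000) * sin(11.8 deg) = 0.892081
el = arccos(0.892081) = 26.8641 deg
(Earth-central angle = 90 - nadir - el = 51.3359 deg)

26.8641 degrees


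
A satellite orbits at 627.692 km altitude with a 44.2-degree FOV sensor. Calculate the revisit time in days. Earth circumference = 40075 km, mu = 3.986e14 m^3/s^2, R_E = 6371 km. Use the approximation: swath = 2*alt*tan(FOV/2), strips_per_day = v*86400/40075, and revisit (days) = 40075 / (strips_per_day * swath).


swath = 2*627.692*tan(0.3857178) = 509.7586 km
v = sqrt(mu/r) = 7546.7542 m/s = 7.5468 km/s
strips/day = v*86400/40075 = 7.5468*86400/40075 = 16.2705
coverage/day = strips * swath = 16.2705 * 509.7586 = 8294.0178 km
revisit = 40075 / 8294.0178 = 4.8318 days

4.8318 days


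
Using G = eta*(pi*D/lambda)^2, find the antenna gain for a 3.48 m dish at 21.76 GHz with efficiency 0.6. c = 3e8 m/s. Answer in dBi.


lambda = c/f = 3e8 / 2.176e+10 = 0.01378676 m
G = eta*(pi*D/lambda)^2 = 0.6*(pi*3.48/0.01378676)^2
G = 377298.2200 (linear)
G = 10*log10(377298.2200) = 55.7668 dBi

55.7668 dBi


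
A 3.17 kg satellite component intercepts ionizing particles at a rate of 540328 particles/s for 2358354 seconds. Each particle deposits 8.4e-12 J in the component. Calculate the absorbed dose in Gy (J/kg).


Total energy deposited = rate * time * E_per
  = 540328 * 2358354 * 8.4e-12 = 10.7040 J
Dose = E_total / mass = 10.7040 / 3.17
Dose = 3.3767 Gy

3.3767 Gy


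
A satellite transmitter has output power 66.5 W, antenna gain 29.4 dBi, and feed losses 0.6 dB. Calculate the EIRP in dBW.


Pt = 66.5 W = 18.2282 dBW
EIRP = Pt_dBW + Gt - losses = 18.2282 + 29.4 - 0.6 = 47.0282 dBW

47.0282 dBW


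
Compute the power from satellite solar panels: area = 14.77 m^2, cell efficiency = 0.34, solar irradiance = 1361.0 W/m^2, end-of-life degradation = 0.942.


P = area * eta * S * degradation
P = 14.77 * 0.34 * 1361.0 * 0.942
P = 6438.2590 W

6438.2590 W


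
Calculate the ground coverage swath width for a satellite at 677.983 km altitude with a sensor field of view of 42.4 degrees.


FOV = 42.4 deg = 0.7400196 rad
swath = 2 * alt * tan(FOV/2) = 2 * 677.983 * tan(0.3700098)
swath = 2 * 677.983 * 0.3878744
swath = 525.9445 km

525.9445 km


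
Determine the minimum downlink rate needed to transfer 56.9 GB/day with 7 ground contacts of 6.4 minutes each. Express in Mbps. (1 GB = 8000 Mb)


total contact time = 7 * 6.4 * 60 = 2688.0000 s
data = 56.9 GB = 455200.0000 Mb
rate = 455200.0000 / 2688.0000 = 169.3452 Mbps

169.3452 Mbps


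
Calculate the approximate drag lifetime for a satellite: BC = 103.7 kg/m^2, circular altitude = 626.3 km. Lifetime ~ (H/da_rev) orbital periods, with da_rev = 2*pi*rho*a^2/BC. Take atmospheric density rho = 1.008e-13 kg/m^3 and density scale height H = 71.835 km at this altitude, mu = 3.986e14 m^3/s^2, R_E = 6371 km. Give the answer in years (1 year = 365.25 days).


a = R_E + alt = 6997.3000 km = 6.9973e+06 m
da_rev = 2*pi*rho*a^2/BC = 2*pi*1.008e-13*(6.9973e+06)^2/103.7 = 0.29903542 m per revolution
N = H/da_rev = 71835.0000 m / 0.29903542 m = 240222.3791 revolutions
P = 2*pi*sqrt(a^3/mu) = 5825.1480 s
lifetime = N*P = 240222.3791 * 5825.1480 = 1.3993309e+09 s = 16195.9596 days
years = 16195.9596 / 365.25 = 44.3421 years

44.3421 years


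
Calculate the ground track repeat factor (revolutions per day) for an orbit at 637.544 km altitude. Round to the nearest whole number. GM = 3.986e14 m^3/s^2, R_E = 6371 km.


r = 7.008544e+06 m
T = 2*pi*sqrt(r^3/mu) = 5839.1943 s = 97.3199 min
revs/day = 1440 / 97.3199 = 14.7966
Rounded: 15 revolutions per day

15 revolutions per day


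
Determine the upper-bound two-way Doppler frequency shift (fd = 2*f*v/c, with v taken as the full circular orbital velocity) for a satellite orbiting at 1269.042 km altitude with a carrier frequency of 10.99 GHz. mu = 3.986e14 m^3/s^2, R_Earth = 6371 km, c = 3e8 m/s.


r = 7.640042e+06 m
v = sqrt(mu/r) = 7223.0525 m/s (worst-case radial velocity)
f = 10.99 GHz = 1.099e+10 Hz
fd = 2*f*v/c = 2*1.099e+10*7223.0525/3.0e+08
fd = 529208.9831 Hz

529208.9831 Hz
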